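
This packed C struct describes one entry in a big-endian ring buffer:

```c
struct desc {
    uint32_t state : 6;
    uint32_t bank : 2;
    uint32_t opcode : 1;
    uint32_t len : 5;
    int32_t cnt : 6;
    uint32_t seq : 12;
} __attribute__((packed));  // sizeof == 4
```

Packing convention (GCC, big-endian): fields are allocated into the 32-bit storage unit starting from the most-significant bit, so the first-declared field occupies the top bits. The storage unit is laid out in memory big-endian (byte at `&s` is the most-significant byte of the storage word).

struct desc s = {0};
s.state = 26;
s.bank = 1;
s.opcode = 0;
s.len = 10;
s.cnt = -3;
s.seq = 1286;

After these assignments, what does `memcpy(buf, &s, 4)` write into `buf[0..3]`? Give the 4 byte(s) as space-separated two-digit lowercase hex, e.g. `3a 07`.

state (6b) val=26 bits=0x1a at bit 26: 0x68000000
bank (2b) val=1 bits=0x1 at bit 24: 0x69000000
opcode (1b) val=0 bits=0x0 at bit 23: 0x69000000
len (5b) val=10 bits=0xa at bit 18: 0x69280000
cnt (6b) val=-3 bits=0x3d at bit 12: 0x692bd000
seq (12b) val=1286 bits=0x506 at bit 0: 0x692bd506
word = 0x692bd506 → big-endian bytes:
  [0]=0x69  [1]=0x2b  [2]=0xd5  [3]=0x06

69 2b d5 06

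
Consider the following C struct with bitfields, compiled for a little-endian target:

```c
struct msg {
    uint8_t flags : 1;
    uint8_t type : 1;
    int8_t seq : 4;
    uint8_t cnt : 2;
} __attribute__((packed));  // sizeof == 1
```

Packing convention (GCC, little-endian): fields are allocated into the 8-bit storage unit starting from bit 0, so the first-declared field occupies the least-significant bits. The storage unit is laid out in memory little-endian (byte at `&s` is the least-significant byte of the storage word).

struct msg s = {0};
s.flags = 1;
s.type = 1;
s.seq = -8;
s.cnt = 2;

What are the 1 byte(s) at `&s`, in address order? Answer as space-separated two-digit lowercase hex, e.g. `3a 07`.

a3

[0+:1] flags=1 & 0x1 = 0x1; word=0x01
[1+:1] type=1 & 0x1 = 0x1; word=0x03
[2+:4] seq=-8 & 0xf = 0x8; word=0x23
[6+:2] cnt=2 & 0x3 = 0x2; word=0xa3
word = 0xa3 → little-endian bytes:
  [0]=0xa3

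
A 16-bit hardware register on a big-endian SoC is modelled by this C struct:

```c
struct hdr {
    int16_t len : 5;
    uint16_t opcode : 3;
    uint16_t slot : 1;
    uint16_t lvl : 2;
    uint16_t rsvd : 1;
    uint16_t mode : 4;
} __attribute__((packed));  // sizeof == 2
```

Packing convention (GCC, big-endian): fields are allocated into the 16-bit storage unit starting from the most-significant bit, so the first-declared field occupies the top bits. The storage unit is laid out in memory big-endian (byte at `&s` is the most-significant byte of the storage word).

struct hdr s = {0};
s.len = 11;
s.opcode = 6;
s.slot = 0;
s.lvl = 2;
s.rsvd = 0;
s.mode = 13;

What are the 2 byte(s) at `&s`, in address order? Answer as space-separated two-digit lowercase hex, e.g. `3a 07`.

len:5 = 11 → 0xb << 11 → word 0x5800
opcode:3 = 6 → 0x6 << 8 → word 0x5e00
slot:1 = 0 → 0x0 << 7 → word 0x5e00
lvl:2 = 2 → 0x2 << 5 → word 0x5e40
rsvd:1 = 0 → 0x0 << 4 → word 0x5e40
mode:4 = 13 → 0xd << 0 → word 0x5e4d
word = 0x5e4d → big-endian bytes:
  [0]=0x5e  [1]=0x4d

5e 4d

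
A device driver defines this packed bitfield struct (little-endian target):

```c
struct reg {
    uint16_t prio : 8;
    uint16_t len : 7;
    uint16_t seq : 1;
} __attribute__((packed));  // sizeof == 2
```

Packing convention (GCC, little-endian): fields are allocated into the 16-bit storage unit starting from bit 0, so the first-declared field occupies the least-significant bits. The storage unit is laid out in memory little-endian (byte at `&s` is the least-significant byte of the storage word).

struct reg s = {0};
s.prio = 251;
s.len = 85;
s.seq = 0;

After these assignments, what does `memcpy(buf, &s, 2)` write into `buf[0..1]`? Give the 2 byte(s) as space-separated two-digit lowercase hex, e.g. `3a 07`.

fb 55

prio (8b) val=251 bits=0xfb at bit 0: 0x00fb
len (7b) val=85 bits=0x55 at bit 8: 0x55fb
seq (1b) val=0 bits=0x0 at bit 15: 0x55fb
word = 0x55fb → little-endian bytes:
  [0]=0xfb  [1]=0x55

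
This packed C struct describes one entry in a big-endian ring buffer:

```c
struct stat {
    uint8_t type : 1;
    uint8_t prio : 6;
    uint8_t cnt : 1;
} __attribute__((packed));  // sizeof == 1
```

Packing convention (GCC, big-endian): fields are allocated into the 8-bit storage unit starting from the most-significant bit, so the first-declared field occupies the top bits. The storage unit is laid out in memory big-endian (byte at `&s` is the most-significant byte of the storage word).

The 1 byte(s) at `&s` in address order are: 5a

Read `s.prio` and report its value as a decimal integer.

45

[0]=0x5a (big-endian) → word 0x5a
type [7+:1] = (word>>7) & 0x1 = 0
prio [1+:6] = (word>>1) & 0x3f = 45  ←
cnt [0+:1] = (word>>0) & 0x1 = 0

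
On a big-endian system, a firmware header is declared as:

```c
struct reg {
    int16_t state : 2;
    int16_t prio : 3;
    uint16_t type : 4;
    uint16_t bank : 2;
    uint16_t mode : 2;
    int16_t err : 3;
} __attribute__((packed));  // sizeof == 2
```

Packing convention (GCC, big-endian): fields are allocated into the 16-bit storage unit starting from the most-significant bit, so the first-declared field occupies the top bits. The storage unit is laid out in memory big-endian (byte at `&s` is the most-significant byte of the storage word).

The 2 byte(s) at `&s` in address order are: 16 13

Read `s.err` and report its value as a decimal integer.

[0]=0x16 [1]=0x13 (big-endian) → word 0x1613
state [14+:2] = (word>>14) & 0x3 = 0
prio [11+:3] = (word>>11) & 0x7 = 2
type [7+:4] = (word>>7) & 0xf = 12
bank [5+:2] = (word>>5) & 0x3 = 0
mode [3+:2] = (word>>3) & 0x3 = 2
err [0+:3] = (word>>0) & 0x7 = 3  ←
err signed 3b, MSB=0: value = 3

3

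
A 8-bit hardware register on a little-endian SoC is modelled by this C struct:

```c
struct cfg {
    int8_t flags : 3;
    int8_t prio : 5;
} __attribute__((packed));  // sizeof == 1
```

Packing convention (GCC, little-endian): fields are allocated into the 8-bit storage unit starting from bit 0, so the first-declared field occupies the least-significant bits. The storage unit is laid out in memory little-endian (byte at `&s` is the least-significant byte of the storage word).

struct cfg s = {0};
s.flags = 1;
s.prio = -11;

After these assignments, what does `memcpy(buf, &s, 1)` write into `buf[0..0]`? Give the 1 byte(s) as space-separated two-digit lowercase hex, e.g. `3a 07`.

flags:3 = 1 → 0x1 << 0 → word 0x01
prio:5 = -11 → 0x15 << 3 → word 0xa9
word = 0xa9 → little-endian bytes:
  [0]=0xa9

a9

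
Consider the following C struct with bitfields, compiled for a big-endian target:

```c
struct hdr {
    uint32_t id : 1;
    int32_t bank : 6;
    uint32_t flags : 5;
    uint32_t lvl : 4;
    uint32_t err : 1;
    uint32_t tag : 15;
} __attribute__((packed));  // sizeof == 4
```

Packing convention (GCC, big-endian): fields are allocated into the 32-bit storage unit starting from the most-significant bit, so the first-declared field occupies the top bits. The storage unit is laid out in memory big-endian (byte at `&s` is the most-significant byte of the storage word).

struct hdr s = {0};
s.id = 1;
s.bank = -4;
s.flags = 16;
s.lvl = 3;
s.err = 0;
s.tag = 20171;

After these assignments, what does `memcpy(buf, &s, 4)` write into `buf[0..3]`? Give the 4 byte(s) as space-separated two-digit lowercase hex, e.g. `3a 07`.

f9 03 4e cb

[31+:1] id=1 & 0x1 = 0x1; word=0x80000000
[25+:6] bank=-4 & 0x3f = 0x3c; word=0xf8000000
[20+:5] flags=16 & 0x1f = 0x10; word=0xf9000000
[16+:4] lvl=3 & 0xf = 0x3; word=0xf9030000
[15+:1] err=0 & 0x1 = 0x0; word=0xf9030000
[0+:15] tag=20171 & 0x7fff = 0x4ecb; word=0xf9034ecb
word = 0xf9034ecb → big-endian bytes:
  [0]=0xf9  [1]=0x03  [2]=0x4e  [3]=0xcb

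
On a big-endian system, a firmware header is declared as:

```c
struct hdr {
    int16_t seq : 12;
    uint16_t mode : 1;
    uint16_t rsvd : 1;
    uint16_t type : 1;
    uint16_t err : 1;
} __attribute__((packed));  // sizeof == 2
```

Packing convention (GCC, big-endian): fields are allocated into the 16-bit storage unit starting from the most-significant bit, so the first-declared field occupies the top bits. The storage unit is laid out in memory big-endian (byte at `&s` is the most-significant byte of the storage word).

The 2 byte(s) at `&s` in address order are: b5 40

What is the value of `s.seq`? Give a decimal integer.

-1196

[0]=0xb5 [1]=0x40 (big-endian) → word 0xb540
seq [4+:12] = (word>>4) & 0xfff = 2900  ←
mode [3+:1] = (word>>3) & 0x1 = 0
rsvd [2+:1] = (word>>2) & 0x1 = 0
type [1+:1] = (word>>1) & 0x1 = 0
err [0+:1] = (word>>0) & 0x1 = 0
seq signed 12b, MSB=1: 2900 - 4096 = -1196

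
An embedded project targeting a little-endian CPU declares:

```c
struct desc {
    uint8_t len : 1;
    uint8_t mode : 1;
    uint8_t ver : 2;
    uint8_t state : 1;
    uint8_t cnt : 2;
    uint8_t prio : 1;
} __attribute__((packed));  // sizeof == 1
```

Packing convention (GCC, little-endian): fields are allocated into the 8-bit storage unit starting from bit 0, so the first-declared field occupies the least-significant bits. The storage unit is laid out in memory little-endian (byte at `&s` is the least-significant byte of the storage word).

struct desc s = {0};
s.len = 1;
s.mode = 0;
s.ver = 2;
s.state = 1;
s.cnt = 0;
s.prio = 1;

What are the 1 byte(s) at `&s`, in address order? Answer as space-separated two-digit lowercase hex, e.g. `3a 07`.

len (1b) val=1 bits=0x1 at bit 0: 0x01
mode (1b) val=0 bits=0x0 at bit 1: 0x01
ver (2b) val=2 bits=0x2 at bit 2: 0x09
state (1b) val=1 bits=0x1 at bit 4: 0x19
cnt (2b) val=0 bits=0x0 at bit 5: 0x19
prio (1b) val=1 bits=0x1 at bit 7: 0x99
word = 0x99 → little-endian bytes:
  [0]=0x99

99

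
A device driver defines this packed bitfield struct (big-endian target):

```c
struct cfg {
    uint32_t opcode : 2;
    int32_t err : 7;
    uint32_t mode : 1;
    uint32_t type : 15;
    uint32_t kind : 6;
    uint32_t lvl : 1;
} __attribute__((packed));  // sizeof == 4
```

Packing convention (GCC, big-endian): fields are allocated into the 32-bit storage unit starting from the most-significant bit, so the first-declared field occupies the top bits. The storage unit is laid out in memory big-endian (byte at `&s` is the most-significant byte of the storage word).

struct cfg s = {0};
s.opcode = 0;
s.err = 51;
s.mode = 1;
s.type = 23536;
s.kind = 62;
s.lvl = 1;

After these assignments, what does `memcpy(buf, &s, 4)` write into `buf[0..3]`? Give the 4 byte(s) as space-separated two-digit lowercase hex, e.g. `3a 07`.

opcode:2 = 0 → 0x0 << 30 → word 0x00000000
err:7 = 51 → 0x33 << 23 → word 0x19800000
mode:1 = 1 → 0x1 << 22 → word 0x19c00000
type:15 = 23536 → 0x5bf0 << 7 → word 0x19edf800
kind:6 = 62 → 0x3e << 1 → word 0x19edf87c
lvl:1 = 1 → 0x1 << 0 → word 0x19edf87d
word = 0x19edf87d → big-endian bytes:
  [0]=0x19  [1]=0xed  [2]=0xf8  [3]=0x7d

19 ed f8 7d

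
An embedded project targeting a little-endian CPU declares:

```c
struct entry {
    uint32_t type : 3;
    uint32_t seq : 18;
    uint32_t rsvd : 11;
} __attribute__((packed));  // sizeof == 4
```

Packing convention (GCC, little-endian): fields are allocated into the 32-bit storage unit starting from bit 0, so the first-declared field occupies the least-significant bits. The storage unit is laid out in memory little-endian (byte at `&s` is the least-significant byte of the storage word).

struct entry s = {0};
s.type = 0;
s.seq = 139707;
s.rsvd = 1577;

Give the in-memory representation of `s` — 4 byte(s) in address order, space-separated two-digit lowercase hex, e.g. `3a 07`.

d8 0d 31 c5

type:3 = 0 → 0x0 << 0 → word 0x00000000
seq:18 = 139707 → 0x221bb << 3 → word 0x00110dd8
rsvd:11 = 1577 → 0x629 << 21 → word 0xc5310dd8
word = 0xc5310dd8 → little-endian bytes:
  [0]=0xd8  [1]=0x0d  [2]=0x31  [3]=0xc5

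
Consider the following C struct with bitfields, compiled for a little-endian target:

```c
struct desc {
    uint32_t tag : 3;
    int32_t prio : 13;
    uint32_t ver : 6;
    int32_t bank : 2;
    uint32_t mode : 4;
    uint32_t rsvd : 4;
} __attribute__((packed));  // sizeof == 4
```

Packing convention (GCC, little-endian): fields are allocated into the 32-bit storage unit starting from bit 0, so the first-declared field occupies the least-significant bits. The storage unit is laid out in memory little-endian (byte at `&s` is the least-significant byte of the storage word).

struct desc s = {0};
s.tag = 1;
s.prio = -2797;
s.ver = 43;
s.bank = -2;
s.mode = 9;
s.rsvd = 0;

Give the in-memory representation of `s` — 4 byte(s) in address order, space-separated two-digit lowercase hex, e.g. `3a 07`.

[0+:3] tag=1 & 0x7 = 0x1; word=0x00000001
[3+:13] prio=-2797 & 0x1fff = 0x1513; word=0x0000a899
[16+:6] ver=43 & 0x3f = 0x2b; word=0x002ba899
[22+:2] bank=-2 & 0x3 = 0x2; word=0x00aba899
[24+:4] mode=9 & 0xf = 0x9; word=0x09aba899
[28+:4] rsvd=0 & 0xf = 0x0; word=0x09aba899
word = 0x09aba899 → little-endian bytes:
  [0]=0x99  [1]=0xa8  [2]=0xab  [3]=0x09

99 a8 ab 09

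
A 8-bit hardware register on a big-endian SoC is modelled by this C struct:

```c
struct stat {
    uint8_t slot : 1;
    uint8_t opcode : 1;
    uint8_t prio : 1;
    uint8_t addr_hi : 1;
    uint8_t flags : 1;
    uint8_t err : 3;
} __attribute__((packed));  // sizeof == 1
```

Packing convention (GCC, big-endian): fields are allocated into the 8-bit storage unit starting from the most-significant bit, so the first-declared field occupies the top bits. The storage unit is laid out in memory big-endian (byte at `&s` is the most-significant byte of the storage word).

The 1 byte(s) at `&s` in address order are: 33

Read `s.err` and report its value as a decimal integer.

[0]=0x33 (big-endian) → word 0x33
slot:1 @ bit 7 → (0x33>>7)&0x1 = 0x0
opcode:1 @ bit 6 → (0x33>>6)&0x1 = 0x0
prio:1 @ bit 5 → (0x33>>5)&0x1 = 0x1
addr_hi:1 @ bit 4 → (0x33>>4)&0x1 = 0x1
flags:1 @ bit 3 → (0x33>>3)&0x1 = 0x0
err:3 @ bit 0 → (0x33>>0)&0x7 = 0x3  ←

3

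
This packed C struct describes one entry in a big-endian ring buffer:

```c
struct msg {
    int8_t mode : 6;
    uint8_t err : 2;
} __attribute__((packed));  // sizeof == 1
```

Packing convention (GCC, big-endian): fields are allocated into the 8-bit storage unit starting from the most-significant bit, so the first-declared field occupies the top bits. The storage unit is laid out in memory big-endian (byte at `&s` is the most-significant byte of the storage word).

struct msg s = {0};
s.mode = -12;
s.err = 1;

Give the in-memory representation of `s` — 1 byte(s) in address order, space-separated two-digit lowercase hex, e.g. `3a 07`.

mode (6b) val=-12 bits=0x34 at bit 2: 0xd0
err (2b) val=1 bits=0x1 at bit 0: 0xd1
word = 0xd1 → big-endian bytes:
  [0]=0xd1

d1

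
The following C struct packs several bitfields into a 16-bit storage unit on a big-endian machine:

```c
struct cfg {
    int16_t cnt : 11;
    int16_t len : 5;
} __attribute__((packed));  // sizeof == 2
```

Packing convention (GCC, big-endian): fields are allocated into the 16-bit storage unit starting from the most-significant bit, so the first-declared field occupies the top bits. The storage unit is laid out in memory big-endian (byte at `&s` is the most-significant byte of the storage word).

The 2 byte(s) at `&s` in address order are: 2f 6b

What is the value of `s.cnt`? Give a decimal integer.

379

[0]=0x2f [1]=0x6b (big-endian) → word 0x2f6b
cnt:11 @ bit 5 → (0x2f6b>>5)&0x7ff = 0x17b  ←
len:5 @ bit 0 → (0x2f6b>>0)&0x1f = 0xb
cnt signed 11b, MSB=0: value = 379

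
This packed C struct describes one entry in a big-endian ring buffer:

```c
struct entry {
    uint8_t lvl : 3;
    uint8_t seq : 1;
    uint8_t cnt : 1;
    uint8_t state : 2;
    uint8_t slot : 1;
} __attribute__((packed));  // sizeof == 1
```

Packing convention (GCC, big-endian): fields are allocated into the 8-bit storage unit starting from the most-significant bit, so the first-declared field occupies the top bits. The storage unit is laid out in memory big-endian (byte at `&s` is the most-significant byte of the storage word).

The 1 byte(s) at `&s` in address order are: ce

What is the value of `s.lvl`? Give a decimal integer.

[0]=0xce (big-endian) → word 0xce
lvl:3 @ bit 5 → (0xce>>5)&0x7 = 0x6  ←
seq:1 @ bit 4 → (0xce>>4)&0x1 = 0x0
cnt:1 @ bit 3 → (0xce>>3)&0x1 = 0x1
state:2 @ bit 1 → (0xce>>1)&0x3 = 0x3
slot:1 @ bit 0 → (0xce>>0)&0x1 = 0x0

6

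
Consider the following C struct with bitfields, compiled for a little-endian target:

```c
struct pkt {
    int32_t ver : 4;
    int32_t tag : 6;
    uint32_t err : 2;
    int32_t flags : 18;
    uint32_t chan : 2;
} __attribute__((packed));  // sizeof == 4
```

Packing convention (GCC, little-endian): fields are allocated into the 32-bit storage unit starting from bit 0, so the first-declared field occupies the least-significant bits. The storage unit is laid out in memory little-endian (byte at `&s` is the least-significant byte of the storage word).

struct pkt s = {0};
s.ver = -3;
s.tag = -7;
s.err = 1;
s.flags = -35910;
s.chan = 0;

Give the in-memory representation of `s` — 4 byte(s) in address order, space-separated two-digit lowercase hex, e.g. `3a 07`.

9d a7 3b 37

ver (4b) val=-3 bits=0xd at bit 0: 0x0000000d
tag (6b) val=-7 bits=0x39 at bit 4: 0x0000039d
err (2b) val=1 bits=0x1 at bit 10: 0x0000079d
flags (18b) val=-35910 bits=0x373ba at bit 12: 0x373ba79d
chan (2b) val=0 bits=0x0 at bit 30: 0x373ba79d
word = 0x373ba79d → little-endian bytes:
  [0]=0x9d  [1]=0xa7  [2]=0x3b  [3]=0x37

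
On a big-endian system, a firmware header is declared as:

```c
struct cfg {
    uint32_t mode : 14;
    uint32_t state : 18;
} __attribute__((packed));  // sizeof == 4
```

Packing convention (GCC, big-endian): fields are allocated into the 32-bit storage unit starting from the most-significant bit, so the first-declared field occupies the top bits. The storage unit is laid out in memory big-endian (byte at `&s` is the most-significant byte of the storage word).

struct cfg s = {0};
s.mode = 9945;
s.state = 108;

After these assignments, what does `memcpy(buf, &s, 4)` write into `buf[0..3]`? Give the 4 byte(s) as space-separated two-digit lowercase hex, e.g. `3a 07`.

9b 64 00 6c

mode:14 = 9945 → 0x26d9 << 18 → word 0x9b640000
state:18 = 108 → 0x6c << 0 → word 0x9b64006c
word = 0x9b64006c → big-endian bytes:
  [0]=0x9b  [1]=0x64  [2]=0x00  [3]=0x6c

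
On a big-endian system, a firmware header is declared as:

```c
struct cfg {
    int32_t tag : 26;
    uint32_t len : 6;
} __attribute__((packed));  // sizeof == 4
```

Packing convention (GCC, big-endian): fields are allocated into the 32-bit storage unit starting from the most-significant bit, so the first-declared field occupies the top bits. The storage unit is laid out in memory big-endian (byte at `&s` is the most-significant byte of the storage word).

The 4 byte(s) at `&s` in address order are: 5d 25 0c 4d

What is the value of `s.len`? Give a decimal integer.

13

[0]=0x5d [1]=0x25 [2]=0x0c [3]=0x4d (big-endian) → word 0x5d250c4d
tag:26 @ bit 6 → (0x5d250c4d>>6)&0x3ffffff = 0x1749431
len:6 @ bit 0 → (0x5d250c4d>>0)&0x3f = 0xd  ←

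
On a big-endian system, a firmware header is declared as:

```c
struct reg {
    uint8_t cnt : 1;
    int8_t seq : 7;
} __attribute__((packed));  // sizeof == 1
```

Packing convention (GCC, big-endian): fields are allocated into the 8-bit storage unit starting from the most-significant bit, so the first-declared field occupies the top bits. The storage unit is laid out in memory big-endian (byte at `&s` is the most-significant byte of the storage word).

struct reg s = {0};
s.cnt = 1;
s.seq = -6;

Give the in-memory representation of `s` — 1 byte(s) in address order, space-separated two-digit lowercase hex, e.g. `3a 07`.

fa

cnt (1b) val=1 bits=0x1 at bit 7: 0x80
seq (7b) val=-6 bits=0x7a at bit 0: 0xfa
word = 0xfa → big-endian bytes:
  [0]=0xfa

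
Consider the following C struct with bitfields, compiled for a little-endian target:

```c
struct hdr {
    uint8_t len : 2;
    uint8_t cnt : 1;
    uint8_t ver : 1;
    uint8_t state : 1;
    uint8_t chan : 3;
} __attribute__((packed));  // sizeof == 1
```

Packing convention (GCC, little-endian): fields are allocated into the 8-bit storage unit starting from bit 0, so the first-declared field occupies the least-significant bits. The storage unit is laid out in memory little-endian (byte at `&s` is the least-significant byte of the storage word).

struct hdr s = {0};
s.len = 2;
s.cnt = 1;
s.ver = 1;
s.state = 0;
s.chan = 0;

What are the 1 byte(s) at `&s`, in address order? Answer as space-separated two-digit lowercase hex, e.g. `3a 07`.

0e

len (2b) val=2 bits=0x2 at bit 0: 0x02
cnt (1b) val=1 bits=0x1 at bit 2: 0x06
ver (1b) val=1 bits=0x1 at bit 3: 0x0e
state (1b) val=0 bits=0x0 at bit 4: 0x0e
chan (3b) val=0 bits=0x0 at bit 5: 0x0e
word = 0x0e → little-endian bytes:
  [0]=0x0e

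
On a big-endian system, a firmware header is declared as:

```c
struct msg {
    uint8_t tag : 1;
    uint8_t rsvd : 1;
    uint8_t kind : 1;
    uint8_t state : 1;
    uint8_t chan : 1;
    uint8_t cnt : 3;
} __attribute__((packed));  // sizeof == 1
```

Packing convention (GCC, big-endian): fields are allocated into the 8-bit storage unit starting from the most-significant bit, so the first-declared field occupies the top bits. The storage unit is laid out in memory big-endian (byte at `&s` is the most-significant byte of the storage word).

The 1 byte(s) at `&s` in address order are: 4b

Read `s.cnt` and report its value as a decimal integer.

3

[0]=0x4b (big-endian) → word 0x4b
tag:1 @ bit 7 → (0x4b>>7)&0x1 = 0x0
rsvd:1 @ bit 6 → (0x4b>>6)&0x1 = 0x1
kind:1 @ bit 5 → (0x4b>>5)&0x1 = 0x0
state:1 @ bit 4 → (0x4b>>4)&0x1 = 0x0
chan:1 @ bit 3 → (0x4b>>3)&0x1 = 0x1
cnt:3 @ bit 0 → (0x4b>>0)&0x7 = 0x3  ←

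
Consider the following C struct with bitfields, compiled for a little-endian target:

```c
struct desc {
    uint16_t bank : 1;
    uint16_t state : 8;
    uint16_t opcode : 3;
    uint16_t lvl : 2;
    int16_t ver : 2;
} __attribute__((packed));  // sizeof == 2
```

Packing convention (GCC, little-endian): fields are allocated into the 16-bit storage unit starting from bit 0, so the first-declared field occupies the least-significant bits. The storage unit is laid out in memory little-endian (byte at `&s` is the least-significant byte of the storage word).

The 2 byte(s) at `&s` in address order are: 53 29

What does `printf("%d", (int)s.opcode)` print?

[0]=0x53 [1]=0x29 (little-endian) → word 0x2953
bank [0+:1] = (word>>0) & 0x1 = 1
state [1+:8] = (word>>1) & 0xff = 169
opcode [9+:3] = (word>>9) & 0x7 = 4  ←
lvl [12+:2] = (word>>12) & 0x3 = 2
ver [14+:2] = (word>>14) & 0x3 = 0

4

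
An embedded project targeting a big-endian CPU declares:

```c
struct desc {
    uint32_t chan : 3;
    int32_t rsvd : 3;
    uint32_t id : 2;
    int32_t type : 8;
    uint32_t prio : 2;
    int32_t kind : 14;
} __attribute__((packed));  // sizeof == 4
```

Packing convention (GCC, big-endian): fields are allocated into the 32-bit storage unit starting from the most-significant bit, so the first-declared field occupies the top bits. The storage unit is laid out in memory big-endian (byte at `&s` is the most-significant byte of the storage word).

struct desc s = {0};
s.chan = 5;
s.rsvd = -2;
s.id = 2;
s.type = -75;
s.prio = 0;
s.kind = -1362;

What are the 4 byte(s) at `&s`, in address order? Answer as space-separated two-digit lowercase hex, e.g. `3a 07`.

[29+:3] chan=5 & 0x7 = 0x5; word=0xa0000000
[26+:3] rsvd=-2 & 0x7 = 0x6; word=0xb8000000
[24+:2] id=2 & 0x3 = 0x2; word=0xba000000
[16+:8] type=-75 & 0xff = 0xb5; word=0xbab50000
[14+:2] prio=0 & 0x3 = 0x0; word=0xbab50000
[0+:14] kind=-1362 & 0x3fff = 0x3aae; word=0xbab53aae
word = 0xbab53aae → big-endian bytes:
  [0]=0xba  [1]=0xb5  [2]=0x3a  [3]=0xae

ba b5 3a ae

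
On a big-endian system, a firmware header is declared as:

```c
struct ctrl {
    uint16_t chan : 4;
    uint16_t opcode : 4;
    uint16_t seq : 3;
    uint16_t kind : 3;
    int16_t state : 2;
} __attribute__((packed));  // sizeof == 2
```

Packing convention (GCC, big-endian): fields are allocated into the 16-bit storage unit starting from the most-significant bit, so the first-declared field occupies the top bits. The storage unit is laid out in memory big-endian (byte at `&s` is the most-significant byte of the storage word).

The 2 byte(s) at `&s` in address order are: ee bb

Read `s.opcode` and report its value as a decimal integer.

[0]=0xee [1]=0xbb (big-endian) → word 0xeebb
chan:4 @ bit 12 → (0xeebb>>12)&0xf = 0xe
opcode:4 @ bit 8 → (0xeebb>>8)&0xf = 0xe  ←
seq:3 @ bit 5 → (0xeebb>>5)&0x7 = 0x5
kind:3 @ bit 2 → (0xeebb>>2)&0x7 = 0x6
state:2 @ bit 0 → (0xeebb>>0)&0x3 = 0x3

14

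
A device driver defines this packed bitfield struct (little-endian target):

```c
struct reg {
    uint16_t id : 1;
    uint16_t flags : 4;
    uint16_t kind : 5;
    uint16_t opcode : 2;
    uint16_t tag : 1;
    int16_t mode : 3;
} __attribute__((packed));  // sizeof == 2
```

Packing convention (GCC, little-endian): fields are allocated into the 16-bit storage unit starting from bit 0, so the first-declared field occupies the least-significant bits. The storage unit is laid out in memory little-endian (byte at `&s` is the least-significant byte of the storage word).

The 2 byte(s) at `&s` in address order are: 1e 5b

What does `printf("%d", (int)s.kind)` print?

[0]=0x1e [1]=0x5b (little-endian) → word 0x5b1e
id [0+:1] = (word>>0) & 0x1 = 0
flags [1+:4] = (word>>1) & 0xf = 15
kind [5+:5] = (word>>5) & 0x1f = 24  ←
opcode [10+:2] = (word>>10) & 0x3 = 2
tag [12+:1] = (word>>12) & 0x1 = 1
mode [13+:3] = (word>>13) & 0x7 = 2

24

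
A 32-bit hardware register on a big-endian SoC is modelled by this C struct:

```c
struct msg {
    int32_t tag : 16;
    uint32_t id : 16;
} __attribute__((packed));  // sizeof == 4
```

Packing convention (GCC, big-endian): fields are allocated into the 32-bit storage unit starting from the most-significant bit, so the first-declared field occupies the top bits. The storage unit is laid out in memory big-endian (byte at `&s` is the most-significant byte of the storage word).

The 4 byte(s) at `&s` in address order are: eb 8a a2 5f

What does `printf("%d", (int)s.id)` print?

[0]=0xeb [1]=0x8a [2]=0xa2 [3]=0x5f (big-endian) → word 0xeb8aa25f
tag [16+:16] = (word>>16) & 0xffff = 60298
id [0+:16] = (word>>0) & 0xffff = 41567  ←

41567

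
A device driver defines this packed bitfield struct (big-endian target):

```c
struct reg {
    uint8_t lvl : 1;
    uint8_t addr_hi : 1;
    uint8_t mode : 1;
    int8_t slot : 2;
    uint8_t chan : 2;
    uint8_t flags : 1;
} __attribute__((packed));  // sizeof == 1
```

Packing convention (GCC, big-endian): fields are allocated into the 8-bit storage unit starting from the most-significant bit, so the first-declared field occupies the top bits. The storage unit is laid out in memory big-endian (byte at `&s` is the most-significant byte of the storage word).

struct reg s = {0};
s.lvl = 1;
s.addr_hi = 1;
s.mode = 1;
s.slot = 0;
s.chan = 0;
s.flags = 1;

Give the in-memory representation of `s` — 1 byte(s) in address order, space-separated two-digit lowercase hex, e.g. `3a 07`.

[7+:1] lvl=1 & 0x1 = 0x1; word=0x80
[6+:1] addr_hi=1 & 0x1 = 0x1; word=0xc0
[5+:1] mode=1 & 0x1 = 0x1; word=0xe0
[3+:2] slot=0 & 0x3 = 0x0; word=0xe0
[1+:2] chan=0 & 0x3 = 0x0; word=0xe0
[0+:1] flags=1 & 0x1 = 0x1; word=0xe1
word = 0xe1 → big-endian bytes:
  [0]=0xe1

e1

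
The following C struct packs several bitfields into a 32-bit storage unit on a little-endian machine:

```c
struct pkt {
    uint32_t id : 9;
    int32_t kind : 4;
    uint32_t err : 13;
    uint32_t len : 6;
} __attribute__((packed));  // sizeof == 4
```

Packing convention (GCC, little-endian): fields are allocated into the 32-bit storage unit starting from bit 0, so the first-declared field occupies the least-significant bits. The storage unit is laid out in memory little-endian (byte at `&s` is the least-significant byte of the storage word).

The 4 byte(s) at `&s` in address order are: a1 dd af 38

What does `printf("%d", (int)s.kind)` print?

-2

[0]=0xa1 [1]=0xdd [2]=0xaf [3]=0x38 (little-endian) → word 0x38afdda1
id:9 @ bit 0 → (0x38afdda1>>0)&0x1ff = 0x1a1
kind:4 @ bit 9 → (0x38afdda1>>9)&0xf = 0xe  ←
err:13 @ bit 13 → (0x38afdda1>>13)&0x1fff = 0x57e
len:6 @ bit 26 → (0x38afdda1>>26)&0x3f = 0xe
kind signed 4b, MSB=1: 14 - 16 = -2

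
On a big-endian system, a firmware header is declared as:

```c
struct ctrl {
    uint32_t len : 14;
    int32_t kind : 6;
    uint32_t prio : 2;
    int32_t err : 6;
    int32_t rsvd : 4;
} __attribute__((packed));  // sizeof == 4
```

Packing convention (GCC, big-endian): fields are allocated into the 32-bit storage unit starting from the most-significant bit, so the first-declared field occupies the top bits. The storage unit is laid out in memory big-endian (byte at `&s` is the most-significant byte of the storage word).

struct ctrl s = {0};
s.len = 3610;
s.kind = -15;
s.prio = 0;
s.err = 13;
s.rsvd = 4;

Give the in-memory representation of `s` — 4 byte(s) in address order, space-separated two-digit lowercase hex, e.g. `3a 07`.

len:14 = 3610 → 0xe1a << 18 → word 0x38680000
kind:6 = -15 → 0x31 << 12 → word 0x386b1000
prio:2 = 0 → 0x0 << 10 → word 0x386b1000
err:6 = 13 → 0xd << 4 → word 0x386b10d0
rsvd:4 = 4 → 0x4 << 0 → word 0x386b10d4
word = 0x386b10d4 → big-endian bytes:
  [0]=0x38  [1]=0x6b  [2]=0x10  [3]=0xd4

38 6b 10 d4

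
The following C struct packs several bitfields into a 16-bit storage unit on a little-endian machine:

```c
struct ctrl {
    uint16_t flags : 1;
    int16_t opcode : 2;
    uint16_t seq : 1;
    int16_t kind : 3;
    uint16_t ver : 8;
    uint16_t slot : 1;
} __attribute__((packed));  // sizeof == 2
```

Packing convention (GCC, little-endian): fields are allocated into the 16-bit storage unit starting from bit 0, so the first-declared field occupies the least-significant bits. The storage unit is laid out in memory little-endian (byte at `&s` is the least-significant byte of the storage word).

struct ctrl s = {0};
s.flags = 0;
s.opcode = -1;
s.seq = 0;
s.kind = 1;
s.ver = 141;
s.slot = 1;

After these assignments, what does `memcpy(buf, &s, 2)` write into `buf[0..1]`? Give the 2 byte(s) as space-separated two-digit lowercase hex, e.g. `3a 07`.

flags (1b) val=0 bits=0x0 at bit 0: 0x0000
opcode (2b) val=-1 bits=0x3 at bit 1: 0x0006
seq (1b) val=0 bits=0x0 at bit 3: 0x0006
kind (3b) val=1 bits=0x1 at bit 4: 0x0016
ver (8b) val=141 bits=0x8d at bit 7: 0x4696
slot (1b) val=1 bits=0x1 at bit 15: 0xc696
word = 0xc696 → little-endian bytes:
  [0]=0x96  [1]=0xc6

96 c6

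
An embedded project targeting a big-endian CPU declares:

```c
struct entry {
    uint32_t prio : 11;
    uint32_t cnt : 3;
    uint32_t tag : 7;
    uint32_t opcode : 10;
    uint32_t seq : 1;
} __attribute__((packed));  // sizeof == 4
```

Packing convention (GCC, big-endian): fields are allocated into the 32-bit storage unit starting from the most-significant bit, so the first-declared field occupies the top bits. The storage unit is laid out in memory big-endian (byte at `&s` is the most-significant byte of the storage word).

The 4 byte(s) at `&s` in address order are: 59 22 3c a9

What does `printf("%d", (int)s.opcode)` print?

596

[0]=0x59 [1]=0x22 [2]=0x3c [3]=0xa9 (big-endian) → word 0x59223ca9
prio [21+:11] = (word>>21) & 0x7ff = 713
cnt [18+:3] = (word>>18) & 0x7 = 0
tag [11+:7] = (word>>11) & 0x7f = 71
opcode [1+:10] = (word>>1) & 0x3ff = 596  ←
seq [0+:1] = (word>>0) & 0x1 = 1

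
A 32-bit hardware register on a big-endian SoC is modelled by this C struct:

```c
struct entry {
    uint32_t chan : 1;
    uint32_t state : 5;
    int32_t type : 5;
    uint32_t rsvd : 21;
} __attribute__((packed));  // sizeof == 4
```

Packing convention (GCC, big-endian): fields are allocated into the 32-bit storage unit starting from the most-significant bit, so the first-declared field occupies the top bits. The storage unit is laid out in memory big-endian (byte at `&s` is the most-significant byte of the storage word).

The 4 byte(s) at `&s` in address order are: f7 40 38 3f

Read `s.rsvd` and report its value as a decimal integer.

[0]=0xf7 [1]=0x40 [2]=0x38 [3]=0x3f (big-endian) → word 0xf740383f
chan [31+:1] = (word>>31) & 0x1 = 1
state [26+:5] = (word>>26) & 0x1f = 29
type [21+:5] = (word>>21) & 0x1f = 26
rsvd [0+:21] = (word>>0) & 0x1fffff = 14399  ←

14399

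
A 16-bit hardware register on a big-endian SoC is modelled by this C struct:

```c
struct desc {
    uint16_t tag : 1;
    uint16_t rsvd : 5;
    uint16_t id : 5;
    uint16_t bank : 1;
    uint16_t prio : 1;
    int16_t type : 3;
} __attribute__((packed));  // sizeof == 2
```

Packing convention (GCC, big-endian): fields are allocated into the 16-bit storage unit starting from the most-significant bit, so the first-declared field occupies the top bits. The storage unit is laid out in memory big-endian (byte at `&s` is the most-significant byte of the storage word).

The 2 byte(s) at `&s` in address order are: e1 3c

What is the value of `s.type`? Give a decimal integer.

-4

[0]=0xe1 [1]=0x3c (big-endian) → word 0xe13c
tag:1 @ bit 15 → (0xe13c>>15)&0x1 = 0x1
rsvd:5 @ bit 10 → (0xe13c>>10)&0x1f = 0x18
id:5 @ bit 5 → (0xe13c>>5)&0x1f = 0x9
bank:1 @ bit 4 → (0xe13c>>4)&0x1 = 0x1
prio:1 @ bit 3 → (0xe13c>>3)&0x1 = 0x1
type:3 @ bit 0 → (0xe13c>>0)&0x7 = 0x4  ←
type signed 3b, MSB=1: 4 - 8 = -4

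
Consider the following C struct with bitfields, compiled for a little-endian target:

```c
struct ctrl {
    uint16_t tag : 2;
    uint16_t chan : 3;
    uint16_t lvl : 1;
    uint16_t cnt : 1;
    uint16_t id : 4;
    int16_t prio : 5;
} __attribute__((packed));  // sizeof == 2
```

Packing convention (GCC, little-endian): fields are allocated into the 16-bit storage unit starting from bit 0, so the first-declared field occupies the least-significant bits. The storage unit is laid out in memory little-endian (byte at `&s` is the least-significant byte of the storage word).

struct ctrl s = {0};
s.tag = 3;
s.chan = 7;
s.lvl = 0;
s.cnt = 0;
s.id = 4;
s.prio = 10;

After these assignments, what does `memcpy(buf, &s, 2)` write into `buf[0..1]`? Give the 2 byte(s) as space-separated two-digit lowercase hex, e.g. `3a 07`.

1f 52

tag (2b) val=3 bits=0x3 at bit 0: 0x0003
chan (3b) val=7 bits=0x7 at bit 2: 0x001f
lvl (1b) val=0 bits=0x0 at bit 5: 0x001f
cnt (1b) val=0 bits=0x0 at bit 6: 0x001f
id (4b) val=4 bits=0x4 at bit 7: 0x021f
prio (5b) val=10 bits=0xa at bit 11: 0x521f
word = 0x521f → little-endian bytes:
  [0]=0x1f  [1]=0x52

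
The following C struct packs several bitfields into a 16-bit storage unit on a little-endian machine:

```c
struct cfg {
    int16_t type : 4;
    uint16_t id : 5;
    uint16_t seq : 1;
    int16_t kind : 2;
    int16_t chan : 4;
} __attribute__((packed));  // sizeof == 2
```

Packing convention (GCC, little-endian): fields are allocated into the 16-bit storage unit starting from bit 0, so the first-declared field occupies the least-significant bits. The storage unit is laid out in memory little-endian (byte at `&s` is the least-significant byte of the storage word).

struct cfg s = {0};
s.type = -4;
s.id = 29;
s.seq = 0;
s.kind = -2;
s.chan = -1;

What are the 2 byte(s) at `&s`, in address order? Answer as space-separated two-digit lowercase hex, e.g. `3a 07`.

type:4 = -4 → 0xc << 0 → word 0x000c
id:5 = 29 → 0x1d << 4 → word 0x01dc
seq:1 = 0 → 0x0 << 9 → word 0x01dc
kind:2 = -2 → 0x2 << 10 → word 0x09dc
chan:4 = -1 → 0xf << 12 → word 0xf9dc
word = 0xf9dc → little-endian bytes:
  [0]=0xdc  [1]=0xf9

dc f9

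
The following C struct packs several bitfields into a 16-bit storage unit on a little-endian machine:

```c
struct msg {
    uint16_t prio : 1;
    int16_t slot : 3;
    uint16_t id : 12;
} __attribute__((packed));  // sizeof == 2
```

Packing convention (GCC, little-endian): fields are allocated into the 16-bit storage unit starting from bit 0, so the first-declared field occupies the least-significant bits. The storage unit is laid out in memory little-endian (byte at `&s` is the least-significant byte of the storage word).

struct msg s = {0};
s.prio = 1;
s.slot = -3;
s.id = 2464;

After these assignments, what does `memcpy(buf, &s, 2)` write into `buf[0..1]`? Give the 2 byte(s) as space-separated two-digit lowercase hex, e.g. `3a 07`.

[0+:1] prio=1 & 0x1 = 0x1; word=0x0001
[1+:3] slot=-3 & 0x7 = 0x5; word=0x000b
[4+:12] id=2464 & 0xfff = 0x9a0; word=0x9a0b
word = 0x9a0b → little-endian bytes:
  [0]=0x0b  [1]=0x9a

0b 9a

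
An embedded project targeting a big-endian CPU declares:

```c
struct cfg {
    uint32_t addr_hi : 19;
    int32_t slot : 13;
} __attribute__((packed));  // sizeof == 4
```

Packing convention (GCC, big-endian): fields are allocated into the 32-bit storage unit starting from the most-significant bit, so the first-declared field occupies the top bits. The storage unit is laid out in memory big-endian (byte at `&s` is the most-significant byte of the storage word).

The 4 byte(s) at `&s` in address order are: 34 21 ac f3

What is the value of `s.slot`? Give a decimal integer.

3315

[0]=0x34 [1]=0x21 [2]=0xac [3]=0xf3 (big-endian) → word 0x3421acf3
addr_hi [13+:19] = (word>>13) & 0x7ffff = 106765
slot [0+:13] = (word>>0) & 0x1fff = 3315  ←
slot signed 13b, MSB=0: value = 3315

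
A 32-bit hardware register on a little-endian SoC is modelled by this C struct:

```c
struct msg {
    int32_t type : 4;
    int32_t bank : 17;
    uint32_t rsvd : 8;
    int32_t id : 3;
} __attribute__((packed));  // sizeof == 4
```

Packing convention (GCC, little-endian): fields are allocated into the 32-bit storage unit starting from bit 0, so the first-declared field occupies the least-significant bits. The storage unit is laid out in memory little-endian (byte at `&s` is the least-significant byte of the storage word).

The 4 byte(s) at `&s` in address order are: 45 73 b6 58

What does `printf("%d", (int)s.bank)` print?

-39116

[0]=0x45 [1]=0x73 [2]=0xb6 [3]=0x58 (little-endian) → word 0x58b67345
type:4 @ bit 0 → (0x58b67345>>0)&0xf = 0x5
bank:17 @ bit 4 → (0x58b67345>>4)&0x1ffff = 0x16734  ←
rsvd:8 @ bit 21 → (0x58b67345>>21)&0xff = 0xc5
id:3 @ bit 29 → (0x58b67345>>29)&0x7 = 0x2
bank signed 17b, MSB=1: 91956 - 131072 = -39116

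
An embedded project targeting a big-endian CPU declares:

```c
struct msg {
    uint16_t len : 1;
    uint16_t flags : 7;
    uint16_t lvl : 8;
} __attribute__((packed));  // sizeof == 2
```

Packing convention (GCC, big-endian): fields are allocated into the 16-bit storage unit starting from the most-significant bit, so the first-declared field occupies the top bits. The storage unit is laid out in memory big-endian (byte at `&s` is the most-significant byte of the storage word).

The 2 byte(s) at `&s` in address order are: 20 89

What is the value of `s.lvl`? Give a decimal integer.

137

[0]=0x20 [1]=0x89 (big-endian) → word 0x2089
len:1 @ bit 15 → (0x2089>>15)&0x1 = 0x0
flags:7 @ bit 8 → (0x2089>>8)&0x7f = 0x20
lvl:8 @ bit 0 → (0x2089>>0)&0xff = 0x89  ←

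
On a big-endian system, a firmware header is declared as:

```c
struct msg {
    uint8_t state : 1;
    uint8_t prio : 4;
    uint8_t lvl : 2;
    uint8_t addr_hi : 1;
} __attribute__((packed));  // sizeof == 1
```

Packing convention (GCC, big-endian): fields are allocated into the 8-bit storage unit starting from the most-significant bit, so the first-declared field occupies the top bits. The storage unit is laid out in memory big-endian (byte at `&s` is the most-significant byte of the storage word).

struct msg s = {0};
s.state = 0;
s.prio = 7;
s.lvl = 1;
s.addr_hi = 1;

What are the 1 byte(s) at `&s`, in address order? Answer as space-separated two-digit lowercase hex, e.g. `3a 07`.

[7+:1] state=0 & 0x1 = 0x0; word=0x00
[3+:4] prio=7 & 0xf = 0x7; word=0x38
[1+:2] lvl=1 & 0x3 = 0x1; word=0x3a
[0+:1] addr_hi=1 & 0x1 = 0x1; word=0x3b
word = 0x3b → big-endian bytes:
  [0]=0x3b

3b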